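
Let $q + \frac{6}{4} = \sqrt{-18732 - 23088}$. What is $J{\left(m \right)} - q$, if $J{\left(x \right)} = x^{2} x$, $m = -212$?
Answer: $- \frac{19056253}{2} - 2 i \sqrt{10455} \approx -9.5281 \cdot 10^{6} - 204.5 i$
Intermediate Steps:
$J{\left(x \right)} = x^{3}$
$q = - \frac{3}{2} + 2 i \sqrt{10455}$ ($q = - \frac{3}{2} + \sqrt{-18732 - 23088} = - \frac{3}{2} + \sqrt{-41820} = - \frac{3}{2} + 2 i \sqrt{10455} \approx -1.5 + 204.5 i$)
$J{\left(m \right)} - q = \left(-212\right)^{3} - \left(- \frac{3}{2} + 2 i \sqrt{10455}\right) = -9528128 + \left(\frac{3}{2} - 2 i \sqrt{10455}\right) = - \frac{19056253}{2} - 2 i \sqrt{10455}$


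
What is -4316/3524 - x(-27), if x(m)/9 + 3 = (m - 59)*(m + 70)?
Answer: 29344150/881 ≈ 33308.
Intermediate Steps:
x(m) = -27 + 9*(-59 + m)*(70 + m) (x(m) = -27 + 9*((m - 59)*(m + 70)) = -27 + 9*((-59 + m)*(70 + m)) = -27 + 9*(-59 + m)*(70 + m))
-4316/3524 - x(-27) = -4316/3524 - (-37197 + 9*(-27)² + 99*(-27)) = -4316*1/3524 - (-37197 + 9*729 - 2673) = -1079/881 - (-37197 + 6561 - 2673) = -1079/881 - 1*(-33309) = -1079/881 + 33309 = 29344150/881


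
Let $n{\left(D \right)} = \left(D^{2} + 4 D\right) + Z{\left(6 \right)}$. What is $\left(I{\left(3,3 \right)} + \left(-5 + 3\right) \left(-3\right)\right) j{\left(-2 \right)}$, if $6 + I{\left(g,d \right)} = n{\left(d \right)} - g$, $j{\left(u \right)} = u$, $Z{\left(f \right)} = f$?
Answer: $-48$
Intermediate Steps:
$n{\left(D \right)} = 6 + D^{2} + 4 D$ ($n{\left(D \right)} = \left(D^{2} + 4 D\right) + 6 = 6 + D^{2} + 4 D$)
$I{\left(g,d \right)} = d^{2} - g + 4 d$ ($I{\left(g,d \right)} = -6 - \left(-6 + g - d^{2} - 4 d\right) = -6 + \left(6 + d^{2} - g + 4 d\right) = d^{2} - g + 4 d$)
$\left(I{\left(3,3 \right)} + \left(-5 + 3\right) \left(-3\right)\right) j{\left(-2 \right)} = \left(\left(3^{2} - 3 + 4 \cdot 3\right) + \left(-5 + 3\right) \left(-3\right)\right) \left(-2\right) = \left(\left(9 - 3 + 12\right) - -6\right) \left(-2\right) = \left(18 + 6\right) \left(-2\right) = 24 \left(-2\right) = -48$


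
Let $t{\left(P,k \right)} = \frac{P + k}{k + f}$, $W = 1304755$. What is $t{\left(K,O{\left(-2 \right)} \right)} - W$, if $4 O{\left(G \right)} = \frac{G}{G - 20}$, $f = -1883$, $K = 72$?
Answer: $- \frac{108100259674}{82851} \approx -1.3048 \cdot 10^{6}$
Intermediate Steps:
$O{\left(G \right)} = \frac{G}{4 \left(-20 + G\right)}$ ($O{\left(G \right)} = \frac{\frac{1}{G - 20} G}{4} = \frac{\frac{1}{-20 + G} G}{4} = \frac{G \frac{1}{-20 + G}}{4} = \frac{G}{4 \left(-20 + G\right)}$)
$t{\left(P,k \right)} = \frac{P + k}{-1883 + k}$ ($t{\left(P,k \right)} = \frac{P + k}{k - 1883} = \frac{P + k}{-1883 + k}$)
$t{\left(K,O{\left(-2 \right)} \right)} - W = \frac{72 + \frac{1}{4} \left(-2\right) \frac{1}{-20 - 2}}{-1883 + \frac{1}{4} \left(-2\right) \frac{1}{-20 - 2}} - 1304755 = \frac{72 + \frac{1}{4} \left(-2\right) \frac{1}{-22}}{-1883 + \frac{1}{4} \left(-2\right) \frac{1}{-22}} - 1304755 = \frac{72 + \frac{1}{4} \left(-2\right) \left(- \frac{1}{22}\right)}{-1883 + \frac{1}{4} \left(-2\right) \left(- \frac{1}{22}\right)} - 1304755 = \frac{72 + \frac{1}{44}}{-1883 + \frac{1}{44}} - 1304755 = \frac{1}{- \frac{82851}{44}} \cdot \frac{3169}{44} - 1304755 = \left(- \frac{44}{82851}\right) \frac{3169}{44} - 1304755 = - \frac{3169}{82851} - 1304755 = - \frac{108100259674}{82851}$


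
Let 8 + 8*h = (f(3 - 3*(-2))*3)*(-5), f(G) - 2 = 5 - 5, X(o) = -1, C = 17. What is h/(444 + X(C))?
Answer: -19/1772 ≈ -0.010722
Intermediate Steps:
f(G) = 2 (f(G) = 2 + (5 - 5) = 2 + 0 = 2)
h = -19/4 (h = -1 + ((2*3)*(-5))/8 = -1 + (6*(-5))/8 = -1 + (1/8)*(-30) = -1 - 15/4 = -19/4 ≈ -4.7500)
h/(444 + X(C)) = -19/(4*(444 - 1)) = -19/4/443 = -19/4*1/443 = -19/1772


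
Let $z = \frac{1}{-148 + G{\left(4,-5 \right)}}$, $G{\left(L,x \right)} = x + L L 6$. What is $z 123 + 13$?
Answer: $\frac{206}{19} \approx 10.842$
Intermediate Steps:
$G{\left(L,x \right)} = x + 6 L^{2}$ ($G{\left(L,x \right)} = x + L 6 L = x + 6 L^{2}$)
$z = - \frac{1}{57}$ ($z = \frac{1}{-148 - \left(5 - 6 \cdot 4^{2}\right)} = \frac{1}{-148 + \left(-5 + 6 \cdot 16\right)} = \frac{1}{-148 + \left(-5 + 96\right)} = \frac{1}{-148 + 91} = \frac{1}{-57} = - \frac{1}{57} \approx -0.017544$)
$z 123 + 13 = \left(- \frac{1}{57}\right) 123 + 13 = - \frac{41}{19} + 13 = \frac{206}{19}$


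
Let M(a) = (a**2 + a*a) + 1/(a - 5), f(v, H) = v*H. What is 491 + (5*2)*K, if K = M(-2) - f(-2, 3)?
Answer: 4407/7 ≈ 629.57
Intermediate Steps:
f(v, H) = H*v
M(a) = 1/(-5 + a) + 2*a**2 (M(a) = (a**2 + a**2) + 1/(-5 + a) = 2*a**2 + 1/(-5 + a) = 1/(-5 + a) + 2*a**2)
K = 97/7 (K = (1 - 10*(-2)**2 + 2*(-2)**3)/(-5 - 2) - 3*(-2) = (1 - 10*4 + 2*(-8))/(-7) - 1*(-6) = -(1 - 40 - 16)/7 + 6 = -1/7*(-55) + 6 = 55/7 + 6 = 97/7 ≈ 13.857)
491 + (5*2)*K = 491 + (5*2)*(97/7) = 491 + 10*(97/7) = 491 + 970/7 = 4407/7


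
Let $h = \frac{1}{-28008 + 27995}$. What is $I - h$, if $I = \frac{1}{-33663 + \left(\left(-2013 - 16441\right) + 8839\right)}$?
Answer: $\frac{43265}{562614} \approx 0.0769$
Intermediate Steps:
$h = - \frac{1}{13}$ ($h = \frac{1}{-13} = - \frac{1}{13} \approx -0.076923$)
$I = - \frac{1}{43278}$ ($I = \frac{1}{-33663 + \left(-18454 + 8839\right)} = \frac{1}{-33663 - 9615} = \frac{1}{-43278} = - \frac{1}{43278} \approx -2.3106 \cdot 10^{-5}$)
$I - h = - \frac{1}{43278} - - \frac{1}{13} = - \frac{1}{43278} + \frac{1}{13} = \frac{43265}{562614}$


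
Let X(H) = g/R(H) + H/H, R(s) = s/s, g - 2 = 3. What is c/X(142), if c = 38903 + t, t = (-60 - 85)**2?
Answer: 9988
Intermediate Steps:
g = 5 (g = 2 + 3 = 5)
t = 21025 (t = (-145)**2 = 21025)
R(s) = 1
c = 59928 (c = 38903 + 21025 = 59928)
X(H) = 6 (X(H) = 5/1 + H/H = 5*1 + 1 = 5 + 1 = 6)
c/X(142) = 59928/6 = 59928*(1/6) = 9988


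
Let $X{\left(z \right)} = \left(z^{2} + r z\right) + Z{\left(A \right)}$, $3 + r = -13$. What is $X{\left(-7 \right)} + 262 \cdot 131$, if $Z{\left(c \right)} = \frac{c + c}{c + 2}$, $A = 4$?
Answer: $\frac{103453}{3} \approx 34484.0$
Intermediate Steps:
$Z{\left(c \right)} = \frac{2 c}{2 + c}$
$r = -16$ ($r = -3 - 13 = -16$)
$X{\left(z \right)} = \frac{4}{3} + z^{2} - 16 z$ ($X{\left(z \right)} = \left(z^{2} - 16 z\right) + 2 \cdot 4 \frac{1}{2 + 4} = \left(z^{2} - 16 z\right) + 2 \cdot 4 \cdot \frac{1}{6} = \left(z^{2} - 16 z\right) + \frac{4}{3} = \frac{4}{3} + z^{2} - 16 z$)
$X{\left(-7 \right)} + 262 \cdot 131 = \left(\frac{4}{3} + \left(-7\right)^{2} - -112\right) + 262 \cdot 131 = \left(\frac{4}{3} + 49 + 112\right) + 34322 = \frac{487}{3} + 34322 = \frac{103453}{3}$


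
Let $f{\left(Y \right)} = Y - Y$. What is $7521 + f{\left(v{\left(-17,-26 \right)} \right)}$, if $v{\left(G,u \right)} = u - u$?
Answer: $7521$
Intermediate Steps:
$v{\left(G,u \right)} = 0$
$f{\left(Y \right)} = 0$
$7521 + f{\left(v{\left(-17,-26 \right)} \right)} = 7521 + 0 = 7521$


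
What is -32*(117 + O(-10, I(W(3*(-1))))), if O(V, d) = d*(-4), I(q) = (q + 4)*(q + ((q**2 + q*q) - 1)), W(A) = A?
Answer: -1952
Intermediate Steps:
I(q) = (4 + q)*(-1 + q + 2*q**2) (I(q) = (4 + q)*(q + ((q**2 + q**2) - 1)) = (4 + q)*(q + (2*q**2 - 1)) = (4 + q)*(q + (-1 + 2*q**2)) = (4 + q)*(-1 + q + 2*q**2))
O(V, d) = -4*d
-32*(117 + O(-10, I(W(3*(-1))))) = -32*(117 - 4*(-4 + 2*(3*(-1))**3 + 3*(3*(-1)) + 9*(3*(-1))**2)) = -32*(117 - 4*(-4 + 2*(-3)**3 + 3*(-3) + 9*(-3)**2)) = -32*(117 - 4*(-4 + 2*(-27) - 9 + 9*9)) = -32*(117 - 4*(-4 - 54 - 9 + 81)) = -32*(117 - 4*14) = -32*(117 - 56) = -32*61 = -1952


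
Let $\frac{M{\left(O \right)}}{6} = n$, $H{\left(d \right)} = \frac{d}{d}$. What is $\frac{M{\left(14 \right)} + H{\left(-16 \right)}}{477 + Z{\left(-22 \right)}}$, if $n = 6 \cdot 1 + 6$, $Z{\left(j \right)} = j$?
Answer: $\frac{73}{455} \approx 0.16044$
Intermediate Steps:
$H{\left(d \right)} = 1$
$n = 12$ ($n = 6 + 6 = 12$)
$M{\left(O \right)} = 72$ ($M{\left(O \right)} = 6 \cdot 12 = 72$)
$\frac{M{\left(14 \right)} + H{\left(-16 \right)}}{477 + Z{\left(-22 \right)}} = \frac{72 + 1}{477 - 22} = \frac{73}{455}$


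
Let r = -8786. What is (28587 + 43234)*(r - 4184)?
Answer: -931518370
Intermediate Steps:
(28587 + 43234)*(r - 4184) = (28587 + 43234)*(-8786 - 4184) = 71821*(-12970) = -931518370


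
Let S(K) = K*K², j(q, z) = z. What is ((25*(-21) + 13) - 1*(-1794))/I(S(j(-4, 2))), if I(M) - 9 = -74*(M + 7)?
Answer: -1282/1101 ≈ -1.1644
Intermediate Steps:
S(K) = K³
I(M) = -509 - 74*M (I(M) = 9 - 74*(M + 7) = 9 - 74*(7 + M) = 9 + (-518 - 74*M) = -509 - 74*M)
((25*(-21) + 13) - 1*(-1794))/I(S(j(-4, 2))) = ((25*(-21) + 13) - 1*(-1794))/(-509 - 74*2³) = ((-525 + 13) + 1794)/(-509 - 74*8) = (-512 + 1794)/(-509 - 592) = 1282/(-1101) = 1282*(-1/1101) = -1282/1101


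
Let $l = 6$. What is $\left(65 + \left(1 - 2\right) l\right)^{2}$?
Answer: $3481$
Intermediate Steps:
$\left(65 + \left(1 - 2\right) l\right)^{2} = \left(65 + \left(1 - 2\right) 6\right)^{2} = \left(65 - 6\right)^{2} = 59^{2} = 3481$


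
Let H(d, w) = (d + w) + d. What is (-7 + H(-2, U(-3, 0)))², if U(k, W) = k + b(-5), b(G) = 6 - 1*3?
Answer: 121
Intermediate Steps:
b(G) = 3 (b(G) = 6 - 3 = 3)
U(k, W) = 3 + k (U(k, W) = k + 3 = 3 + k)
H(d, w) = w + 2*d
(-7 + H(-2, U(-3, 0)))² = (-7 + ((3 - 3) + 2*(-2)))² = (-7 + (0 - 4))² = (-7 - 4)² = (-11)² = 121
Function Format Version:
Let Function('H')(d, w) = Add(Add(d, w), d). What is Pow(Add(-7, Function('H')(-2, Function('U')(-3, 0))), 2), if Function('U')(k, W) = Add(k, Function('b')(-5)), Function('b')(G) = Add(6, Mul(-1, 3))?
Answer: 121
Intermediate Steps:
Function('b')(G) = 3 (Function('b')(G) = Add(6, -3) = 3)
Function('U')(k, W) = Add(3, k) (Function('U')(k, W) = Add(k, 3) = Add(3, k))
Function('H')(d, w) = Add(w, Mul(2, d))
Pow(Add(-7, Function('H')(-2, Function('U')(-3, 0))), 2) = Pow(Add(-7, Add(Add(3, -3), Mul(2, -2))), 2) = Pow(Add(-7, Add(0, -4)), 2) = Pow(Add(-7, -4), 2) = Pow(-11, 2) = 121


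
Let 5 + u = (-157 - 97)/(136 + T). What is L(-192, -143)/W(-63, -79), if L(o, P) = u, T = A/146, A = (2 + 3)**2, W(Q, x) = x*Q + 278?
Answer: -136489/104474655 ≈ -0.0013064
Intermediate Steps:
W(Q, x) = 278 + Q*x (W(Q, x) = Q*x + 278 = 278 + Q*x)
A = 25 (A = 5**2 = 25)
T = 25/146 ≈ 0.17123
u = -136489/19881 (u = -5 + (-157 - 97)/(136 + 25/146) = -5 - 254/19881/146 = -5 - 254*146/19881 = -5 - 37084/19881 = -136489/19881 ≈ -6.8653)
L(o, P) = -136489/19881
L(-192, -143)/W(-63, -79) = -136489/(19881*(278 - 63*(-79))) = -136489/(19881*(278 + 4977)) = -136489/19881/5255 = -136489/19881*1/5255 = -136489/104474655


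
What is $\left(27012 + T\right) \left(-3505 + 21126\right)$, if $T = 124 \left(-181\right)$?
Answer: $80492728$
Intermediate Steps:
$T = -22444$
$\left(27012 + T\right) \left(-3505 + 21126\right) = \left(27012 - 22444\right) \left(-3505 + 21126\right) = 4568 \cdot 17621 = 80492728$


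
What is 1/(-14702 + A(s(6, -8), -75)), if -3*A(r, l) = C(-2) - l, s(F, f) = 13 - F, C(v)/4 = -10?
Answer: -3/44141 ≈ -6.7964e-5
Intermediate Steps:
C(v) = -40 (C(v) = 4*(-10) = -40)
A(r, l) = 40/3 + l/3 (A(r, l) = -(-40 - l)/3 = 40/3 + l/3)
1/(-14702 + A(s(6, -8), -75)) = 1/(-14702 + (40/3 + (1/3)*(-75))) = 1/(-14702 + (40/3 - 25)) = 1/(-14702 - 35/3) = 1/(-44141/3) = -3/44141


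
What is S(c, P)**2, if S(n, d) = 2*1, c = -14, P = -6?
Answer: 4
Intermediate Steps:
S(n, d) = 2
S(c, P)**2 = 2**2 = 4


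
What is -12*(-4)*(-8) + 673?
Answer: 289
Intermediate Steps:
-12*(-4)*(-8) + 673 = 48*(-8) + 673 = -384 + 673 = 289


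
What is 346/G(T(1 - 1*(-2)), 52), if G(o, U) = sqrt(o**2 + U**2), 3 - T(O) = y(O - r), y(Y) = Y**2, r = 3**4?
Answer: 346*sqrt(36981265)/36981265 ≈ 0.056896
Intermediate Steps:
r = 81
T(O) = 3 - (-81 + O)**2 (T(O) = 3 - (O - 1*81)**2 = 3 - (O - 81)**2 = 3 - (-81 + O)**2)
G(o, U) = sqrt(U**2 + o**2)
346/G(T(1 - 1*(-2)), 52) = 346/(sqrt(52**2 + (3 - (-81 + (1 - 1*(-2)))**2)**2)) = 346/(sqrt(2704 + (3 - (-81 + (1 + 2))**2)**2)) = 346/(sqrt(2704 + (3 - (-81 + 3)**2)**2)) = 346/(sqrt(2704 + (3 - 1*(-78)**2)**2)) = 346/(sqrt(2704 + (3 - 1*6084)**2)) = 346/(sqrt(2704 + (3 - 6084)**2)) = 346/(sqrt(2704 + (-6081)**2)) = 346/(sqrt(2704 + 36978561)) = 346/(sqrt(36981265)) = 346*(sqrt(36981265)/36981265) = 346*sqrt(36981265)/36981265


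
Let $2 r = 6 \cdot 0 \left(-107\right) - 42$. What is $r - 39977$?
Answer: $-39998$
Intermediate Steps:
$r = -21$ ($r = \frac{6 \cdot 0 \left(-107\right) - 42}{2} = \frac{0 \left(-107\right) - 42}{2} = \frac{0 - 42}{2} = \frac{1}{2} \left(-42\right) = -21$)
$r - 39977 = -21 - 39977 = -39998$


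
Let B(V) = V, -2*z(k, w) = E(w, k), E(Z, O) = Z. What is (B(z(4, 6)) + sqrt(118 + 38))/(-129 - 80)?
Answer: 3/209 - 2*sqrt(39)/209 ≈ -0.045407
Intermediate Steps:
z(k, w) = -w/2
(B(z(4, 6)) + sqrt(118 + 38))/(-129 - 80) = (-1/2*6 + sqrt(118 + 38))/(-129 - 80) = (-3 + sqrt(156))/(-209) = (-3 + 2*sqrt(39))*(-1/209) = 3/209 - 2*sqrt(39)/209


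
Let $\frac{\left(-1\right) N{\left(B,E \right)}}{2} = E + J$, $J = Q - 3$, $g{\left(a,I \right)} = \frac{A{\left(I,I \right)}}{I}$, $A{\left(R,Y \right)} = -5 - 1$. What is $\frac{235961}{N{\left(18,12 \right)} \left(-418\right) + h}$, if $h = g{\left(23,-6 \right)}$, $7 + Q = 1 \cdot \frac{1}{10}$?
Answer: $\frac{1179805}{8783} \approx 134.33$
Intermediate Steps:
$A{\left(R,Y \right)} = -6$
$Q = - \frac{69}{10}$ ($Q = -7 + 1 \cdot \frac{1}{10} = -7 + \frac{1}{10} = - \frac{69}{10} \approx -6.9$)
$g{\left(a,I \right)} = - \frac{6}{I}$
$J = - \frac{99}{10}$ ($J = - \frac{69}{10} - 3 = - \frac{99}{10} \approx -9.9$)
$N{\left(B,E \right)} = \frac{99}{5} - 2 E$ ($N{\left(B,E \right)} = - 2 \left(E - \frac{99}{10}\right) = - 2 \left(- \frac{99}{10} + E\right) = \frac{99}{5} - 2 E$)
$h = 1$ ($h = - \frac{6}{-6} = \left(-6\right) \left(- \frac{1}{6}\right) = 1$)
$\frac{235961}{N{\left(18,12 \right)} \left(-418\right) + h} = \frac{235961}{\left(\frac{99}{5} - 24\right) \left(-418\right) + 1} = \frac{235961}{\left(- \frac{21}{5}\right) \left(-418\right) + 1} = \frac{235961}{\frac{8778}{5} + 1} = \frac{235961}{\frac{8783}{5}} = 235961 \cdot \frac{5}{8783} = \frac{1179805}{8783}$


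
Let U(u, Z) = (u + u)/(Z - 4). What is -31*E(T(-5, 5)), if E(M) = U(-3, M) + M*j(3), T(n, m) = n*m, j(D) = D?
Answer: 67239/29 ≈ 2318.6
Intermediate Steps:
T(n, m) = m*n
U(u, Z) = 2*u/(-4 + Z) (U(u, Z) = (2*u)/(-4 + Z) = 2*u/(-4 + Z))
E(M) = -6/(-4 + M) + 3*M (E(M) = 2*(-3)/(-4 + M) + M*3 = -6/(-4 + M) + 3*M)
-31*E(T(-5, 5)) = -93*(-2 + (5*(-5))*(-4 + 5*(-5)))/(-4 + 5*(-5)) = -93*(-2 - 25*(-4 - 25))/(-4 - 25) = -93*(-2 - 25*(-29))/(-29) = -93*(-1)*(-2 + 725)/29 = -93*(-1)*723/29 = -31*(-2169/29) = 67239/29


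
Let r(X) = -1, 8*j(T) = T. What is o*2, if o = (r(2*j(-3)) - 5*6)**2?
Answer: 1922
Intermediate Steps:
j(T) = T/8
o = 961 (o = (-1 - 5*6)**2 = (-1 - 30)**2 = (-31)**2 = 961)
o*2 = 961*2 = 1922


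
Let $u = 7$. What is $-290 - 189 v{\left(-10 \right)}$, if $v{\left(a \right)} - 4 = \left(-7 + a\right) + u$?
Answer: $844$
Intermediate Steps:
$v{\left(a \right)} = 4 + a$ ($v{\left(a \right)} = 4 + \left(\left(-7 + a\right) + 7\right) = 4 + a$)
$-290 - 189 v{\left(-10 \right)} = -290 - 189 \left(4 - 10\right) = -290 - -1134 = -290 + 1134 = 844$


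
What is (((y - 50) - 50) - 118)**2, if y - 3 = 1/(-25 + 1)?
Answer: 26635921/576 ≈ 46243.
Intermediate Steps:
y = 71/24 (y = 3 + 1/(-25 + 1) = 3 + 1/(-24) = 3 - 1/24 = 71/24 ≈ 2.9583)
(((y - 50) - 50) - 118)**2 = (((71/24 - 50) - 50) - 118)**2 = ((-1129/24 - 50) - 118)**2 = (-2329/24 - 118)**2 = (-5161/24)**2 = 26635921/576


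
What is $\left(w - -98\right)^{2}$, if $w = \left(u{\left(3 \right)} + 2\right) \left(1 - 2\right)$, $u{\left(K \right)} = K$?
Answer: $8649$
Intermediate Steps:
$w = -5$ ($w = \left(3 + 2\right) \left(1 - 2\right) = 5 \left(1 - 2\right) = 5 \left(-1\right) = -5$)
$\left(w - -98\right)^{2} = \left(-5 - -98\right)^{2} = \left(-5 + 98\right)^{2} = 93^{2} = 8649$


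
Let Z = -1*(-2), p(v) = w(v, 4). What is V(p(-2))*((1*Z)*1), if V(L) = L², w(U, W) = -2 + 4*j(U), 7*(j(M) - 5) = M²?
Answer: 40328/49 ≈ 823.02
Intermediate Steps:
j(M) = 5 + M²/7
w(U, W) = 18 + 4*U²/7 (w(U, W) = -2 + 4*(5 + U²/7) = -2 + (20 + 4*U²/7) = 18 + 4*U²/7)
p(v) = 18 + 4*v²/7
Z = 2
V(p(-2))*((1*Z)*1) = (18 + (4/7)*(-2)²)²*((1*2)*1) = (18 + (4/7)*4)²*(2*1) = (18 + 16/7)²*2 = (142/7)²*2 = (20164/49)*2 = 40328/49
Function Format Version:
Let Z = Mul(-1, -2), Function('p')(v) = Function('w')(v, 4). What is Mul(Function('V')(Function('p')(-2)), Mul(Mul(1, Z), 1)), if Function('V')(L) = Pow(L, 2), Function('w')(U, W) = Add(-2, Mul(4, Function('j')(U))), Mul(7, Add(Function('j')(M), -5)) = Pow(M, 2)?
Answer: Rational(40328, 49) ≈ 823.02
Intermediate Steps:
Function('j')(M) = Add(5, Mul(Rational(1, 7), Pow(M, 2)))
Function('w')(U, W) = Add(18, Mul(Rational(4, 7), Pow(U, 2))) (Function('w')(U, W) = Add(-2, Mul(4, Add(5, Mul(Rational(1, 7), Pow(U, 2))))) = Add(-2, Add(20, Mul(Rational(4, 7), Pow(U, 2)))) = Add(18, Mul(Rational(4, 7), Pow(U, 2))))
Function('p')(v) = Add(18, Mul(Rational(4, 7), Pow(v, 2)))
Z = 2
Mul(Function('V')(Function('p')(-2)), Mul(Mul(1, Z), 1)) = Mul(Pow(Add(18, Mul(Rational(4, 7), Pow(-2, 2))), 2), Mul(Mul(1, 2), 1)) = Mul(Pow(Add(18, Mul(Rational(4, 7), 4)), 2), Mul(2, 1)) = Mul(Pow(Add(18, Rational(16, 7)), 2), 2) = Mul(Pow(Rational(142, 7), 2), 2) = Mul(Rational(20164, 49), 2) = Rational(40328, 49)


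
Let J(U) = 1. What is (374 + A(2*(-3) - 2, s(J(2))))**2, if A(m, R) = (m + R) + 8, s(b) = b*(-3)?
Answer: 137641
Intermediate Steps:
s(b) = -3*b
A(m, R) = 8 + R + m (A(m, R) = (R + m) + 8 = 8 + R + m)
(374 + A(2*(-3) - 2, s(J(2))))**2 = (374 + (8 - 3*1 + (2*(-3) - 2)))**2 = (374 + (8 - 3 + (-6 - 2)))**2 = (374 + (8 - 3 - 8))**2 = (374 - 3)**2 = 371**2 = 137641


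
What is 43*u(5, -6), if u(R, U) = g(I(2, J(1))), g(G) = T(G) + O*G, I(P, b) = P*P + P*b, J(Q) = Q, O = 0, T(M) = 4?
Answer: 172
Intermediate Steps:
I(P, b) = P**2 + P*b
g(G) = 4 (g(G) = 4 + 0*G = 4 + 0 = 4)
u(R, U) = 4
43*u(5, -6) = 43*4 = 172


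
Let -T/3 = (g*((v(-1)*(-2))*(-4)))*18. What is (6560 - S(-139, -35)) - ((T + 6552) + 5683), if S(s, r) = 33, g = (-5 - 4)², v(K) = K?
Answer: -40700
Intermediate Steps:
g = 81 (g = (-9)² = 81)
T = 34992 (T = -3*81*(-1*(-2)*(-4))*18 = -3*81*(2*(-4))*18 = -3*81*(-8)*18 = -(-1944)*18 = -3*(-11664) = 34992)
(6560 - S(-139, -35)) - ((T + 6552) + 5683) = (6560 - 1*33) - ((34992 + 6552) + 5683) = (6560 - 33) - (41544 + 5683) = 6527 - 1*47227 = 6527 - 47227 = -40700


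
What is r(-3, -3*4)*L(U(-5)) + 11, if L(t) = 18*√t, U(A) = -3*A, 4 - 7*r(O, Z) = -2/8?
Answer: 11 + 153*√15/14 ≈ 53.326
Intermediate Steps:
r(O, Z) = 17/28 (r(O, Z) = 4/7 - (-2)/(7*8) = 4/7 - ⅐*(-¼) = 4/7 + 1/28 = 17/28)
r(-3, -3*4)*L(U(-5)) + 11 = 17*(18*√(-3*(-5)))/28 + 11 = 17*(18*√15)/28 + 11 = 153*√15/14 + 11 = 11 + 153*√15/14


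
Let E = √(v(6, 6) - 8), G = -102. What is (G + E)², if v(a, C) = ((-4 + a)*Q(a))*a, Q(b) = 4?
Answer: 10444 - 408*√10 ≈ 9153.8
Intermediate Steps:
v(a, C) = a*(-16 + 4*a) (v(a, C) = ((-4 + a)*4)*a = (-16 + 4*a)*a = a*(-16 + 4*a))
E = 2*√10 (E = √(4*6*(-4 + 6) - 8) = √(4*6*2 - 8) = √(48 - 8) = √40 = 2*√10 ≈ 6.3246)
(G + E)² = (-102 + 2*√10)²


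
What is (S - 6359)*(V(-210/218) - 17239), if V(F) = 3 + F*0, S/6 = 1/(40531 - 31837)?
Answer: 158815778840/1449 ≈ 1.0960e+8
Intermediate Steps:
S = 1/1449 (S = 6/(40531 - 31837) = 6/8694 = 6*(1/8694) = 1/1449 ≈ 0.00069013)
V(F) = 3 (V(F) = 3 + 0 = 3)
(S - 6359)*(V(-210/218) - 17239) = (1/1449 - 6359)*(3 - 17239) = -9214190/1449*(-17236) = 158815778840/1449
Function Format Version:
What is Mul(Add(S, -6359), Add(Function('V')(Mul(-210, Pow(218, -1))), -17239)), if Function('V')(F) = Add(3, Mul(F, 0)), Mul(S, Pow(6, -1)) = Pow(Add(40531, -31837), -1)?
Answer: Rational(158815778840, 1449) ≈ 1.0960e+8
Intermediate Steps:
S = Rational(1, 1449) (S = Mul(6, Pow(Add(40531, -31837), -1)) = Mul(6, Pow(8694, -1)) = Mul(6, Rational(1, 8694)) = Rational(1, 1449) ≈ 0.00069013)
Function('V')(F) = 3 (Function('V')(F) = Add(3, 0) = 3)
Mul(Add(S, -6359), Add(Function('V')(Mul(-210, Pow(218, -1))), -17239)) = Mul(Add(Rational(1, 1449), -6359), Add(3, -17239)) = Mul(Rational(-9214190, 1449), -17236) = Rational(158815778840, 1449)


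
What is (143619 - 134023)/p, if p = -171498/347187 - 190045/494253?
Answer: -548885494573452/50248184803 ≈ -10923.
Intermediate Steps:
p = -50248184803/57199405437 (p = -171498*1/347187 - 190045*1/494253 = -57166/115729 - 190045/494253 = -50248184803/57199405437 ≈ -0.87847)
(143619 - 134023)/p = (143619 - 134023)/(-50248184803/57199405437) = 9596*(-57199405437/50248184803) = -548885494573452/50248184803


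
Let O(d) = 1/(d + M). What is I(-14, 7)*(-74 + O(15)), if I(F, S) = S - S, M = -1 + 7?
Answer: 0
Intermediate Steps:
M = 6
O(d) = 1/(6 + d) (O(d) = 1/(d + 6) = 1/(6 + d))
I(F, S) = 0
I(-14, 7)*(-74 + O(15)) = 0*(-74 + 1/(6 + 15)) = 0*(-74 + 1/21) = 0*(-1553/21) = 0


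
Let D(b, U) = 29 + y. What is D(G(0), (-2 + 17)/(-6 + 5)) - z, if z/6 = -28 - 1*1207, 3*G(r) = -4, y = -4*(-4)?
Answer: 7455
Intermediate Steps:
y = 16
G(r) = -4/3 (G(r) = (⅓)*(-4) = -4/3)
D(b, U) = 45 (D(b, U) = 29 + 16 = 45)
z = -7410 (z = 6*(-28 - 1*1207) = 6*(-28 - 1207) = 6*(-1235) = -7410)
D(G(0), (-2 + 17)/(-6 + 5)) - z = 45 - 1*(-7410) = 45 + 7410 = 7455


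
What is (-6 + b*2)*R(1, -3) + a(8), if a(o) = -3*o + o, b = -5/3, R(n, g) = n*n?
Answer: -76/3 ≈ -25.333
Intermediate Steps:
R(n, g) = n²
b = -5/3 (b = -5*⅓ = -5/3 ≈ -1.6667)
a(o) = -2*o
(-6 + b*2)*R(1, -3) + a(8) = (-6 - 5/3*2)*1² - 2*8 = (-6 - 10/3)*1 - 16 = -28/3*1 - 16 = -28/3 - 16 = -76/3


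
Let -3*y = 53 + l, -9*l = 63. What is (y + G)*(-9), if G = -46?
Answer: 552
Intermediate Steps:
l = -7 (l = -1/9*63 = -7)
y = -46/3 (y = -(53 - 7)/3 = -1/3*46 = -46/3 ≈ -15.333)
(y + G)*(-9) = (-46/3 - 46)*(-9) = -184/3*(-9) = 552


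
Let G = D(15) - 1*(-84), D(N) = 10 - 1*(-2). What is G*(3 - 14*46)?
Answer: -61536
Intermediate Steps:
D(N) = 12 (D(N) = 10 + 2 = 12)
G = 96 (G = 12 - 1*(-84) = 12 + 84 = 96)
G*(3 - 14*46) = 96*(3 - 14*46) = 96*(3 - 644) = 96*(-641) = -61536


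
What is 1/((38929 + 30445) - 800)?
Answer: 1/68574 ≈ 1.4583e-5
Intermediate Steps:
1/((38929 + 30445) - 800) = 1/(69374 - 800) = 1/68574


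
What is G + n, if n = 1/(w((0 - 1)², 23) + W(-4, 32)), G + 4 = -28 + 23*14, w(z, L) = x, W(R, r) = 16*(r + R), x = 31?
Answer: 138911/479 ≈ 290.00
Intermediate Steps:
W(R, r) = 16*R + 16*r (W(R, r) = 16*(R + r) = 16*R + 16*r)
w(z, L) = 31
G = 290 (G = -4 + (-28 + 23*14) = -4 + (-28 + 322) = -4 + 294 = 290)
n = 1/479 (n = 1/(31 + (16*(-4) + 16*32)) = 1/(31 + (-64 + 512)) = 1/(31 + 448) = 1/479 ≈ 0.0020877)
G + n = 290 + 1/479 = 138911/479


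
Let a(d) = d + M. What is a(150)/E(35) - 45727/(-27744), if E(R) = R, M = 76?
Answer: 7870589/971040 ≈ 8.1053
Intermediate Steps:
a(d) = 76 + d (a(d) = d + 76 = 76 + d)
a(150)/E(35) - 45727/(-27744) = (76 + 150)/35 - 45727/(-27744) = 226*(1/35) - 45727*(-1/27744) = 226/35 + 45727/27744 = 7870589/971040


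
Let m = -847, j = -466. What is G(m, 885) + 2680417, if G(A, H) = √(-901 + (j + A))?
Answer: 2680417 + 3*I*√246 ≈ 2.6804e+6 + 47.053*I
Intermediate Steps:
G(A, H) = √(-1367 + A) (G(A, H) = √(-901 + (-466 + A)) = √(-1367 + A))
G(m, 885) + 2680417 = √(-1367 - 847) + 2680417 = √(-2214) + 2680417 = 3*I*√246 + 2680417 = 2680417 + 3*I*√246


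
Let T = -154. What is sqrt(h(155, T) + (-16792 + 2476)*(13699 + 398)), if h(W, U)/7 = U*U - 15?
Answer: I*sqrt(201646745) ≈ 14200.0*I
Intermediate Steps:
h(W, U) = -105 + 7*U**2 (h(W, U) = 7*(U*U - 15) = 7*(U**2 - 15) = 7*(-15 + U**2) = -105 + 7*U**2)
sqrt(h(155, T) + (-16792 + 2476)*(13699 + 398)) = sqrt((-105 + 7*(-154)**2) + (-16792 + 2476)*(13699 + 398)) = sqrt((-105 + 7*23716) - 14316*14097) = sqrt((-105 + 166012) - 201812652) = sqrt(165907 - 201812652) = sqrt(-201646745) = I*sqrt(201646745)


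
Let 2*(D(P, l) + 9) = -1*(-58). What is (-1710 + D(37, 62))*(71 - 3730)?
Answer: 6183710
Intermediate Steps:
D(P, l) = 20 (D(P, l) = -9 + (-1*(-58))/2 = -9 + (1/2)*58 = -9 + 29 = 20)
(-1710 + D(37, 62))*(71 - 3730) = (-1710 + 20)*(71 - 3730) = -1690*(-3659) = 6183710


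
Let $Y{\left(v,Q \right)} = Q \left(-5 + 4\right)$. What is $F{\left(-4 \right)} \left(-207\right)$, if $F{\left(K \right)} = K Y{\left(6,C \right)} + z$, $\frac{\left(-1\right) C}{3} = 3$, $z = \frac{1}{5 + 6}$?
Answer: $\frac{81765}{11} \approx 7433.2$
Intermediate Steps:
$z = \frac{1}{11} \approx 0.090909$
$C = -9$ ($C = \left(-3\right) 3 = -9$)
$Y{\left(v,Q \right)} = - Q$ ($Y{\left(v,Q \right)} = Q \left(-1\right) = - Q$)
$F{\left(K \right)} = \frac{1}{11} + 9 K$ ($F{\left(K \right)} = K \left(\left(-1\right) \left(-9\right)\right) + \frac{1}{11} = K 9 + \frac{1}{11} = 9 K + \frac{1}{11} = \frac{1}{11} + 9 K$)
$F{\left(-4 \right)} \left(-207\right) = \left(\frac{1}{11} + 9 \left(-4\right)\right) \left(-207\right) = \left(\frac{1}{11} - 36\right) \left(-207\right) = \left(- \frac{395}{11}\right) \left(-207\right) = \frac{81765}{11}$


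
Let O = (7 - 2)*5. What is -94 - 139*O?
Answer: -3569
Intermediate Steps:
O = 25 (O = 5*5 = 25)
-94 - 139*O = -94 - 139*25 = -94 - 3475 = -3569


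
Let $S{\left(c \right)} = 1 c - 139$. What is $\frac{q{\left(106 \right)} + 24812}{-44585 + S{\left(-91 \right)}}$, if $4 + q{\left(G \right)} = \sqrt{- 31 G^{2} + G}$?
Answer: $- \frac{24808}{44815} - \frac{3 i \sqrt{38690}}{44815} \approx -0.55357 - 0.013167 i$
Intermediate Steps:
$S{\left(c \right)} = -139 + c$ ($S{\left(c \right)} = c - 139 = -139 + c$)
$q{\left(G \right)} = -4 + \sqrt{G - 31 G^{2}}$ ($q{\left(G \right)} = -4 + \sqrt{- 31 G^{2} + G} = -4 + \sqrt{G - 31 G^{2}}$)
$\frac{q{\left(106 \right)} + 24812}{-44585 + S{\left(-91 \right)}} = \frac{\left(-4 + \sqrt{106 \left(1 - 3286\right)}\right) + 24812}{-44585 - 230} = \frac{\left(-4 + \sqrt{106 \left(-3285\right)}\right) + 24812}{-44815} = \left(\left(-4 + \sqrt{-348210}\right) + 24812\right) \left(- \frac{1}{44815}\right) = \left(\left(-4 + 3 i \sqrt{38690}\right) + 24812\right) \left(- \frac{1}{44815}\right) = \left(24808 + 3 i \sqrt{38690}\right) \left(- \frac{1}{44815}\right) = - \frac{24808}{44815} - \frac{3 i \sqrt{38690}}{44815}$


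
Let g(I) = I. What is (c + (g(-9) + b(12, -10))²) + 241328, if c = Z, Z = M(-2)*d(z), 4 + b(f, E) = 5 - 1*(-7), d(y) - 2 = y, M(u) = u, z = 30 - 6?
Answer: 241277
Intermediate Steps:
z = 24
d(y) = 2 + y
b(f, E) = 8 (b(f, E) = -4 + (5 - 1*(-7)) = -4 + (5 + 7) = -4 + 12 = 8)
Z = -52 (Z = -2*(2 + 24) = -2*26 = -52)
c = -52
(c + (g(-9) + b(12, -10))²) + 241328 = (-52 + (-9 + 8)²) + 241328 = (-52 + (-1)²) + 241328 = (-52 + 1) + 241328 = -51 + 241328 = 241277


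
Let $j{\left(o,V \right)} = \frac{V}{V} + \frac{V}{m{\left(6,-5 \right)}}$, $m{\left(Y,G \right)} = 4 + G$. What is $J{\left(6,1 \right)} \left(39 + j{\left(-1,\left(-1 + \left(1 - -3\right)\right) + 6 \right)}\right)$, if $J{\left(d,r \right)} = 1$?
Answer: $31$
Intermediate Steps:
$j{\left(o,V \right)} = 1 - V$ ($j{\left(o,V \right)} = \frac{V}{V} + \frac{V}{4 - 5} = 1 + \frac{V}{-1} = 1 + V \left(-1\right) = 1 - V$)
$J{\left(6,1 \right)} \left(39 + j{\left(-1,\left(-1 + \left(1 - -3\right)\right) + 6 \right)}\right) = 1 \left(39 - \left(5 + 3\right)\right) = 1 \left(39 + \left(1 - \left(\left(-1 + \left(1 + 3\right)\right) + 6\right)\right)\right) = 1 \left(39 + \left(1 - \left(\left(-1 + 4\right) + 6\right)\right)\right) = 1 \left(39 + \left(1 - \left(3 + 6\right)\right)\right) = 1 \left(39 + \left(1 - 9\right)\right) = 1 \left(39 - 8\right) = 1 \cdot 31 = 31$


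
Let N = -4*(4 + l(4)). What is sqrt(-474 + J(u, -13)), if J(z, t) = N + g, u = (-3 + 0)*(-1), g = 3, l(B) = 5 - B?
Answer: I*sqrt(491) ≈ 22.159*I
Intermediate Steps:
u = 3 (u = -3*(-1) = 3)
N = -20 (N = -4*(4 + (5 - 1*4)) = -4*(4 + (5 - 4)) = -4*(4 + 1) = -4*5 = -20)
J(z, t) = -17 (J(z, t) = -20 + 3 = -17)
sqrt(-474 + J(u, -13)) = sqrt(-474 - 17) = sqrt(-491) = I*sqrt(491)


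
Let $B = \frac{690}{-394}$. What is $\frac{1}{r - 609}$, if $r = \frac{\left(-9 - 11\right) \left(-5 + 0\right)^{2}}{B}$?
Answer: $- \frac{69}{22321} \approx -0.0030913$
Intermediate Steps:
$B = - \frac{345}{197}$ ($B = 690 \left(- \frac{1}{394}\right) = - \frac{345}{197} \approx -1.7513$)
$r = \frac{19700}{69}$ ($r = \frac{\left(-9 - 11\right) \left(-5 + 0\right)^{2}}{- \frac{345}{197}} = - 20 \left(-5\right)^{2} \left(- \frac{197}{345}\right) = \left(-20\right) 25 \left(- \frac{197}{345}\right) = \left(-500\right) \left(- \frac{197}{345}\right) = \frac{19700}{69} \approx 285.51$)
$\frac{1}{r - 609} = \frac{1}{\frac{19700}{69} - 609} = \frac{1}{- \frac{22321}{69}} = - \frac{69}{22321}$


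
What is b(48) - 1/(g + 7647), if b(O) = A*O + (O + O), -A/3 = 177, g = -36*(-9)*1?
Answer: -202399633/7971 ≈ -25392.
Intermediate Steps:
g = 324 (g = 324*1 = 324)
A = -531 (A = -3*177 = -531)
b(O) = -529*O (b(O) = -531*O + (O + O) = -531*O + 2*O = -529*O)
b(48) - 1/(g + 7647) = -529*48 - 1/(324 + 7647) = -25392 - 1/7971 = -202399633/7971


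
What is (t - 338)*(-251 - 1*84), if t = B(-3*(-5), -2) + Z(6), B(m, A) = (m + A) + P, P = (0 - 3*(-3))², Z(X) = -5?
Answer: 83415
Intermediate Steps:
P = 81 (P = (0 + 9)² = 9² = 81)
B(m, A) = 81 + A + m (B(m, A) = (m + A) + 81 = (A + m) + 81 = 81 + A + m)
t = 89 (t = (81 - 2 - 3*(-5)) - 5 = (81 - 2 + 15) - 5 = 94 - 5 = 89)
(t - 338)*(-251 - 1*84) = (89 - 338)*(-251 - 1*84) = -249*(-251 - 84) = -249*(-335) = 83415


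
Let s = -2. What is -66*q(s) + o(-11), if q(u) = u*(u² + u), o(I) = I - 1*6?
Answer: 247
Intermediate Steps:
o(I) = -6 + I (o(I) = I - 6 = -6 + I)
q(u) = u*(u + u²)
-66*q(s) + o(-11) = -66*(-2)²*(1 - 2) + (-6 - 11) = -264*(-1) - 17 = -66*(-4) - 17 = 264 - 17 = 247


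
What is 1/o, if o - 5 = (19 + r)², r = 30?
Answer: 1/2406 ≈ 0.00041563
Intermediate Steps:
o = 2406 (o = 5 + (19 + 30)² = 5 + 49² = 5 + 2401 = 2406)
1/o = 1/2406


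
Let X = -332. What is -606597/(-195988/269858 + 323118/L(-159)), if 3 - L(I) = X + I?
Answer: -20216339073411/21774789793 ≈ -928.43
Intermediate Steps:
L(I) = 335 - I (L(I) = 3 - (-332 + I) = 3 + (332 - I) = 335 - I)
-606597/(-195988/269858 + 323118/L(-159)) = -606597/(-195988/269858 + 323118/(335 - 1*(-159))) = -606597/(-195988*1/269858 + 323118/(335 + 159)) = -606597/(-97994/134929 + 323118/494) = -606597/(-97994/134929 + 323118*(1/494)) = -606597/(-97994/134929 + 161559/247) = -606597/21774789793/33327463 = -606597*33327463/21774789793 = -20216339073411/21774789793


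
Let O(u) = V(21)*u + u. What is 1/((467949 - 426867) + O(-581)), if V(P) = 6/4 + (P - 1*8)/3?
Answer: 6/222671 ≈ 2.6946e-5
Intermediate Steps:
V(P) = -7/6 + P/3 (V(P) = 6*(¼) + (P - 8)*(⅓) = 3/2 + (-8 + P)*(⅓) = 3/2 + (-8/3 + P/3) = -7/6 + P/3)
O(u) = 41*u/6 (O(u) = (-7/6 + (⅓)*21)*u + u = (-7/6 + 7)*u + u = 35*u/6 + u = 41*u/6)
1/((467949 - 426867) + O(-581)) = 1/((467949 - 426867) + (41/6)*(-581)) = 1/(41082 - 23821/6) = 1/(222671/6) = 6/222671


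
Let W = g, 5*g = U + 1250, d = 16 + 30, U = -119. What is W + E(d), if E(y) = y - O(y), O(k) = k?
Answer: 1131/5 ≈ 226.20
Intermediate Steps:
d = 46
E(y) = 0 (E(y) = y - y = 0)
g = 1131/5 (g = (-119 + 1250)/5 = (⅕)*1131 = 1131/5 ≈ 226.20)
W = 1131/5 ≈ 226.20
W + E(d) = 1131/5 + 0 = 1131/5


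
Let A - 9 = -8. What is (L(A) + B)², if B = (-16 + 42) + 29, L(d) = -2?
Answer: 2809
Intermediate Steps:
A = 1 (A = 9 - 8 = 1)
B = 55 (B = 26 + 29 = 55)
(L(A) + B)² = (-2 + 55)² = 53² = 2809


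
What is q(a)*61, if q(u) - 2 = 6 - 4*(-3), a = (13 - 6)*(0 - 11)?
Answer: 1220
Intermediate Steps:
a = -77 (a = 7*(-11) = -77)
q(u) = 20 (q(u) = 2 + (6 - 4*(-3)) = 2 + (6 + 12) = 2 + 18 = 20)
q(a)*61 = 20*61 = 1220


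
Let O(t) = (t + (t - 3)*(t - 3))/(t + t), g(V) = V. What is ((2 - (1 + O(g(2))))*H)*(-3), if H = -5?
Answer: 15/4 ≈ 3.7500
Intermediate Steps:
O(t) = (t + (-3 + t)**2)/(2*t) (O(t) = (t + (-3 + t)*(-3 + t))/((2*t)) = (t + (-3 + t)**2)*(1/(2*t)) = (t + (-3 + t)**2)/(2*t))
((2 - (1 + O(g(2))))*H)*(-3) = ((2 - (1 + (1/2)*(2 + (-3 + 2)**2)/2))*(-5))*(-3) = ((2 - (1 + (1/2)*(1/2)*(2 + (-1)**2)))*(-5))*(-3) = ((2 - (1 + (1/2)*(1/2)*(2 + 1)))*(-5))*(-3) = ((2 - (1 + (1/2)*(1/2)*3))*(-5))*(-3) = ((2 - (1 + 3/4))*(-5))*(-3) = ((2 - 1*7/4)*(-5))*(-3) = ((2 - 7/4)*(-5))*(-3) = ((1/4)*(-5))*(-3) = -5/4*(-3) = 15/4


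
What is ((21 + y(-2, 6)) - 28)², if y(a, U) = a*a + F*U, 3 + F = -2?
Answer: 1089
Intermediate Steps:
F = -5 (F = -3 - 2 = -5)
y(a, U) = a² - 5*U (y(a, U) = a*a - 5*U = a² - 5*U)
((21 + y(-2, 6)) - 28)² = ((21 + ((-2)² - 5*6)) - 28)² = ((21 + (4 - 30)) - 28)² = ((21 - 26) - 28)² = (-5 - 28)² = (-33)² = 1089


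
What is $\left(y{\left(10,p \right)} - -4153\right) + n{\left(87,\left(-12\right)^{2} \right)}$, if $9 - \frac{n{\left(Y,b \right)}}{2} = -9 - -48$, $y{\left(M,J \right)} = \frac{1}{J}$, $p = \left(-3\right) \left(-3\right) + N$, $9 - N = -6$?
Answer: $\frac{98233}{24} \approx 4093.0$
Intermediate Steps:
$N = 15$ ($N = 9 - -6 = 9 + 6 = 15$)
$p = 24$ ($p = \left(-3\right) \left(-3\right) + 15 = 9 + 15 = 24$)
$n{\left(Y,b \right)} = -60$ ($n{\left(Y,b \right)} = 18 - 2 \left(-9 - -48\right) = 18 - 2 \left(-9 + 48\right) = 18 - 78 = -60$)
$\left(y{\left(10,p \right)} - -4153\right) + n{\left(87,\left(-12\right)^{2} \right)} = \left(\frac{1}{24} - -4153\right) - 60 = \left(\frac{1}{24} + 4153\right) - 60 = \frac{99673}{24} - 60 = \frac{98233}{24}$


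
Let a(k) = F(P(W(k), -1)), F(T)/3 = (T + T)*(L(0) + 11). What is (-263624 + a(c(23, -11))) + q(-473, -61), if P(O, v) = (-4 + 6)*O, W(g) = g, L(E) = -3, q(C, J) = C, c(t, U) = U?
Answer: -265153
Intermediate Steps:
P(O, v) = 2*O
F(T) = 48*T (F(T) = 3*((T + T)*(-3 + 11)) = 3*((2*T)*8) = 3*(16*T) = 48*T)
a(k) = 96*k (a(k) = 48*(2*k) = 96*k)
(-263624 + a(c(23, -11))) + q(-473, -61) = (-263624 + 96*(-11)) - 473 = (-263624 - 1056) - 473 = -264680 - 473 = -265153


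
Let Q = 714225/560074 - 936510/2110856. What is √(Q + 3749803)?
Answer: √283360147937866635154278463/8692908554 ≈ 1936.4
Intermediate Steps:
Q = 245777806215/295558890836 (Q = 714225*(1/560074) - 936510*1/2110856 = 714225/560074 - 468255/1055428 = 245777806215/295558890836 ≈ 0.83157)
√(Q + 3749803) = √(245777806215/295558890836 + 3749803) = √(1108287861311311523/295558890836) = √283360147937866635154278463/8692908554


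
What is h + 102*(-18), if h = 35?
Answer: -1801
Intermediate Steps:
h + 102*(-18) = 35 + 102*(-18) = 35 - 1836 = -1801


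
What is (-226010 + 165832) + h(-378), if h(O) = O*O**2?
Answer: -54070330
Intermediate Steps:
h(O) = O**3
(-226010 + 165832) + h(-378) = (-226010 + 165832) + (-378)**3 = -60178 - 54010152 = -54070330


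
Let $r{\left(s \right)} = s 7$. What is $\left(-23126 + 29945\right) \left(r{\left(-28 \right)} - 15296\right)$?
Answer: $-105639948$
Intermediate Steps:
$r{\left(s \right)} = 7 s$
$\left(-23126 + 29945\right) \left(r{\left(-28 \right)} - 15296\right) = \left(-23126 + 29945\right) \left(7 \left(-28\right) - 15296\right) = 6819 \left(-196 - 15296\right) = 6819 \left(-15492\right) = -105639948$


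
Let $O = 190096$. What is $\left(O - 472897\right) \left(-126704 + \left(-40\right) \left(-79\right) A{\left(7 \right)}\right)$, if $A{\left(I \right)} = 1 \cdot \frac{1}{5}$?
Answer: $35653287672$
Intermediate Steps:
$A{\left(I \right)} = \frac{1}{5}$ ($A{\left(I \right)} = 1 \cdot \frac{1}{5} = \frac{1}{5}$)
$\left(O - 472897\right) \left(-126704 + \left(-40\right) \left(-79\right) A{\left(7 \right)}\right) = \left(190096 - 472897\right) \left(-126704 + \left(-40\right) \left(-79\right) \frac{1}{5}\right) = - 282801 \left(-126704 + 3160 \cdot \frac{1}{5}\right) = - 282801 \left(-126704 + 632\right) = \left(-282801\right) \left(-126072\right) = 35653287672$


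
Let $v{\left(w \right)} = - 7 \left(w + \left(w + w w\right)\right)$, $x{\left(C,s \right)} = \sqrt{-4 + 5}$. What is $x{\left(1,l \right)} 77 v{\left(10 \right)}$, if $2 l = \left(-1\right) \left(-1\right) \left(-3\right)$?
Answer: $-64680$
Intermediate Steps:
$l = - \frac{3}{2}$ ($l = \frac{\left(-1\right) \left(-1\right) \left(-3\right)}{2} = \frac{1 \left(-3\right)}{2} = \frac{1}{2} \left(-3\right) = - \frac{3}{2} \approx -1.5$)
$x{\left(C,s \right)} = 1$ ($x{\left(C,s \right)} = \sqrt{1} = 1$)
$v{\left(w \right)} = - 14 w - 7 w^{2}$ ($v{\left(w \right)} = - 7 \left(w + \left(w + w^{2}\right)\right) = - 7 \left(w^{2} + 2 w\right) = - 14 w - 7 w^{2}$)
$x{\left(1,l \right)} 77 v{\left(10 \right)} = 1 \cdot 77 \left(\left(-7\right) 10 \left(2 + 10\right)\right) = 77 \left(\left(-7\right) 10 \cdot 12\right) = 77 \left(-840\right) = -64680$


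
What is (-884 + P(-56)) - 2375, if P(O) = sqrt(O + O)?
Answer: -3259 + 4*I*sqrt(7) ≈ -3259.0 + 10.583*I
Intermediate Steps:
P(O) = sqrt(2)*sqrt(O) (P(O) = sqrt(2*O) = sqrt(2)*sqrt(O))
(-884 + P(-56)) - 2375 = (-884 + sqrt(2)*sqrt(-56)) - 2375 = (-884 + sqrt(2)*(2*I*sqrt(14))) - 2375 = (-884 + 4*I*sqrt(7)) - 2375 = -3259 + 4*I*sqrt(7)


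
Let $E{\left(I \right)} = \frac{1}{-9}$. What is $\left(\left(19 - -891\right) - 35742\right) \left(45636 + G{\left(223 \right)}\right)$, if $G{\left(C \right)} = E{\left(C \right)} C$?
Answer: $- \frac{14298570832}{9} \approx -1.5887 \cdot 10^{9}$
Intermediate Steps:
$E{\left(I \right)} = - \frac{1}{9}$
$G{\left(C \right)} = - \frac{C}{9}$
$\left(\left(19 - -891\right) - 35742\right) \left(45636 + G{\left(223 \right)}\right) = \left(\left(19 - -891\right) - 35742\right) \left(45636 - \frac{223}{9}\right) = \left(\left(19 + 891\right) - 35742\right) \left(45636 - \frac{223}{9}\right) = \left(910 - 35742\right) \frac{410501}{9} = \left(-34832\right) \frac{410501}{9} = - \frac{14298570832}{9}$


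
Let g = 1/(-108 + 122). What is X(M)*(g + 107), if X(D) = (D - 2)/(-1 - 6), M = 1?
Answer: 1499/98 ≈ 15.296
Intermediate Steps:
g = 1/14 ≈ 0.071429
X(D) = 2/7 - D/7 (X(D) = (-2 + D)/(-7) = (-2 + D)*(-⅐) = 2/7 - D/7)
X(M)*(g + 107) = (2/7 - ⅐*1)*(1/14 + 107) = (2/7 - ⅐)*(1499/14) = (⅐)*(1499/14) = 1499/98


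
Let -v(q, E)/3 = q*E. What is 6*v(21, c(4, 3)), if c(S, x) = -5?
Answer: 1890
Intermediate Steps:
v(q, E) = -3*E*q (v(q, E) = -3*q*E = -3*E*q)
6*v(21, c(4, 3)) = 6*(-3*(-5)*21) = 6*315 = 1890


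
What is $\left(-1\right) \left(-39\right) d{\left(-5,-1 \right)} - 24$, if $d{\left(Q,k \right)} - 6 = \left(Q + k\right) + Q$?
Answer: $-219$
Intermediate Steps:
$d{\left(Q,k \right)} = 6 + k + 2 Q$ ($d{\left(Q,k \right)} = 6 + \left(\left(Q + k\right) + Q\right) = 6 + \left(k + 2 Q\right) = 6 + k + 2 Q$)
$\left(-1\right) \left(-39\right) d{\left(-5,-1 \right)} - 24 = \left(-1\right) \left(-39\right) \left(6 - 1 + 2 \left(-5\right)\right) - 24 = 39 \left(6 - 1 - 10\right) - 24 = 39 \left(-5\right) - 24 = -195 - 24 = -219$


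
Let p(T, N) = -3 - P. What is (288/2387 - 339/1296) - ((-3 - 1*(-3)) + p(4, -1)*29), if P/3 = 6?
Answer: 627845741/1031184 ≈ 608.86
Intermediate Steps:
P = 18 (P = 3*6 = 18)
p(T, N) = -21 (p(T, N) = -3 - 1*18 = -3 - 18 = -21)
(288/2387 - 339/1296) - ((-3 - 1*(-3)) + p(4, -1)*29) = (288/2387 - 339/1296) - ((-3 - 1*(-3)) - 21*29) = (288*(1/2387) - 339*1/1296) - ((-3 + 3) - 609) = (288/2387 - 113/432) - (0 - 609) = -145315/1031184 - 1*(-609) = -145315/1031184 + 609 = 627845741/1031184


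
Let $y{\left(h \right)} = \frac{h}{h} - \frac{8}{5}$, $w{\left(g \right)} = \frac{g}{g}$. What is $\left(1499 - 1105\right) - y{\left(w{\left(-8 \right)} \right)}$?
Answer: $\frac{1973}{5} \approx 394.6$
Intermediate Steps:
$w{\left(g \right)} = 1$
$y{\left(h \right)} = - \frac{3}{5}$ ($y{\left(h \right)} = 1 - \frac{8}{5} = - \frac{3}{5}$)
$\left(1499 - 1105\right) - y{\left(w{\left(-8 \right)} \right)} = \left(1499 - 1105\right) - - \frac{3}{5} = 394 + \frac{3}{5} = \frac{1973}{5}$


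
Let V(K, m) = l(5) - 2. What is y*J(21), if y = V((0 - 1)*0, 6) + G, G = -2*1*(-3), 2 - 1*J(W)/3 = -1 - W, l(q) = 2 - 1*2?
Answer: 288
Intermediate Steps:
l(q) = 0 (l(q) = 2 - 2 = 0)
V(K, m) = -2 (V(K, m) = 0 - 2 = -2)
J(W) = 9 + 3*W (J(W) = 6 - 3*(-1 - W) = 6 + (3 + 3*W) = 9 + 3*W)
G = 6 (G = -2*(-3) = 6)
y = 4 (y = -2 + 6 = 4)
y*J(21) = 4*(9 + 3*21) = 4*(9 + 63) = 4*72 = 288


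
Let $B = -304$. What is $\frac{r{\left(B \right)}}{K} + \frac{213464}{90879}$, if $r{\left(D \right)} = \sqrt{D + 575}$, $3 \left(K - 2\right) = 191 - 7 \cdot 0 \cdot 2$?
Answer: $\frac{213464}{90879} + \frac{3 \sqrt{271}}{197} \approx 2.5996$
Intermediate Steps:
$K = \frac{197}{3}$ ($K = 2 + \frac{191 - 7 \cdot 0 \cdot 2}{3} = 2 + \frac{191 - 0}{3} = 2 + \frac{191 + 0}{3} = 2 + \frac{1}{3} \cdot 191 = 2 + \frac{191}{3} = \frac{197}{3} \approx 65.667$)
$r{\left(D \right)} = \sqrt{575 + D}$
$\frac{r{\left(B \right)}}{K} + \frac{213464}{90879} = \frac{\sqrt{575 - 304}}{\frac{197}{3}} + \frac{213464}{90879} = \sqrt{271} \cdot \frac{3}{197} + 213464 \cdot \frac{1}{90879} = \frac{3 \sqrt{271}}{197} + \frac{213464}{90879} = \frac{213464}{90879} + \frac{3 \sqrt{271}}{197}$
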